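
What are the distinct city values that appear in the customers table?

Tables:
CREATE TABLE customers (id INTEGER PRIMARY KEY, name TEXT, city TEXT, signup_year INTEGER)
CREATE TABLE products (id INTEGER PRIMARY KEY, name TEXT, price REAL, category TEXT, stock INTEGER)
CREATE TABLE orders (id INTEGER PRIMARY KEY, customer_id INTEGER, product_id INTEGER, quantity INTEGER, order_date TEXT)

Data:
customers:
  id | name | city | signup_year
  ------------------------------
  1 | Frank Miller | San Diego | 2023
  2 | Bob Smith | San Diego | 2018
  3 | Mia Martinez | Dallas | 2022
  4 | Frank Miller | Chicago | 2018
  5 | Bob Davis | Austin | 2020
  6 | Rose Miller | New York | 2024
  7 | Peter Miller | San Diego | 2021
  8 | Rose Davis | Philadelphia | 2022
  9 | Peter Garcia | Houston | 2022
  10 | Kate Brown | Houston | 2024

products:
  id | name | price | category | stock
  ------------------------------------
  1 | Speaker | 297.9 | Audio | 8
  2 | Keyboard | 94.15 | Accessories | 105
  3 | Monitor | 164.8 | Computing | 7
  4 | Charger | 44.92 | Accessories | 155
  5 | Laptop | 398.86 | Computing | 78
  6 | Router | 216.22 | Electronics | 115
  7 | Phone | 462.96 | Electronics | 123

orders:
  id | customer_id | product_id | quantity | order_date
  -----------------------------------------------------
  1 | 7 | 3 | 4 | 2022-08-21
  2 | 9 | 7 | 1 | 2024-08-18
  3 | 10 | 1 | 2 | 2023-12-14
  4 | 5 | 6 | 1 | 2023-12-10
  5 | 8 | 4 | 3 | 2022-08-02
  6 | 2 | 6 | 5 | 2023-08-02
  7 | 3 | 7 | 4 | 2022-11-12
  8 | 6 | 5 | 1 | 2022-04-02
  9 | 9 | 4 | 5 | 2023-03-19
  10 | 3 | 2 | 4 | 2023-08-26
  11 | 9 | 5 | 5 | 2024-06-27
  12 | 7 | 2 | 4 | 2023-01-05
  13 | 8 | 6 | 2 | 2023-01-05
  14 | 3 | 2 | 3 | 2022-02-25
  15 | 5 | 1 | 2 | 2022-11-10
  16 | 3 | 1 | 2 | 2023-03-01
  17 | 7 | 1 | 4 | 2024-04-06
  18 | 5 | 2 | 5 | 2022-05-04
SELECT DISTINCT city FROM customers

Execution result:
city
San Diego
Dallas
Chicago
Austin
New York
Philadelphia
Houston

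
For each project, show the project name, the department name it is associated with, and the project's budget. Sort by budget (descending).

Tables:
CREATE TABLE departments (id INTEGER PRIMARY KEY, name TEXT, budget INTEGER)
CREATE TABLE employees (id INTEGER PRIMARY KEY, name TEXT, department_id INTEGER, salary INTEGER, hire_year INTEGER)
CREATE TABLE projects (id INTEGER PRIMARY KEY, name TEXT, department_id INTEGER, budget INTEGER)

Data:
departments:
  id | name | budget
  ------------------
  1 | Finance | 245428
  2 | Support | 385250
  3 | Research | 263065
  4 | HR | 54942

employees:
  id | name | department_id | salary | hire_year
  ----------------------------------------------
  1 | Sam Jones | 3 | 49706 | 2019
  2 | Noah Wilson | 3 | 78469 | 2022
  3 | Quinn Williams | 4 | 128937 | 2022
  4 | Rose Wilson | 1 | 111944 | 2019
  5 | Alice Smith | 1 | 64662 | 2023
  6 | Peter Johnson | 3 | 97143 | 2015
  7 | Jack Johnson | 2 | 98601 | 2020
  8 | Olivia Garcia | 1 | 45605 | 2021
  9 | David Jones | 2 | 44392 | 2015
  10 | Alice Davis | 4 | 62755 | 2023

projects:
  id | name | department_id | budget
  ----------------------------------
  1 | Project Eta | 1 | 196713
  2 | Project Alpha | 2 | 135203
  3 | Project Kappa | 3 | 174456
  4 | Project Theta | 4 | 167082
SELECT c.name, p.name AS department, c.budget FROM projects c JOIN departments p ON c.department_id = p.id ORDER BY c.budget DESC

Execution result:
name | department | budget
Project Eta | Finance | 196713
Project Kappa | Research | 174456
Project Theta | HR | 167082
Project Alpha | Support | 135203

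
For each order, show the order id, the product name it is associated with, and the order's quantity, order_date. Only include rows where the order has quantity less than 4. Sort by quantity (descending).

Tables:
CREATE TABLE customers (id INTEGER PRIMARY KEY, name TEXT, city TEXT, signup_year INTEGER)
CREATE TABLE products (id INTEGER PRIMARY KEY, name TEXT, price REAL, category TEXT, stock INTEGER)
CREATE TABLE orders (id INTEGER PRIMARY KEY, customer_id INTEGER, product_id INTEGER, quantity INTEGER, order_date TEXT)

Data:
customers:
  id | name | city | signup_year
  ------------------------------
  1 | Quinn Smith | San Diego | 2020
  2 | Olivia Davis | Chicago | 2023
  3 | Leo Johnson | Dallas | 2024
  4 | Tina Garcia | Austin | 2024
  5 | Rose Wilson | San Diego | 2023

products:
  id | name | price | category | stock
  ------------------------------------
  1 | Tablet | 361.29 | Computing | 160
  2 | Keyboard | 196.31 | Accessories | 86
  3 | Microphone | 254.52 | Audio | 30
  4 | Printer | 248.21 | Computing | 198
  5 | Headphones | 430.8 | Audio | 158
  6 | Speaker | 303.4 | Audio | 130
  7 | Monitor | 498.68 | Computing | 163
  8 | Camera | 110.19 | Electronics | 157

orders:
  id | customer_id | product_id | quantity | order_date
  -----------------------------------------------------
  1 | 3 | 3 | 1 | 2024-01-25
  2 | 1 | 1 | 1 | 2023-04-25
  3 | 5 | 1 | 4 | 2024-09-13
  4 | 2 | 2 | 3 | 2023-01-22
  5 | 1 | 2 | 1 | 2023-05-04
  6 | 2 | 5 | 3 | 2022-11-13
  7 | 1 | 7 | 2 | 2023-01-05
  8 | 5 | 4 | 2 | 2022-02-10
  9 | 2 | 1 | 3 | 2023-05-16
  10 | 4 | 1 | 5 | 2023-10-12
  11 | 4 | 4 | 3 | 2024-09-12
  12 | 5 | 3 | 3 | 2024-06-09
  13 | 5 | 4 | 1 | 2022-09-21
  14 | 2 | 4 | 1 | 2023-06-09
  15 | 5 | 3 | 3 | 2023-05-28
SELECT c.id, p.name AS product, c.quantity, c.order_date FROM orders c JOIN products p ON c.product_id = p.id WHERE c.quantity < 4 ORDER BY c.quantity DESC

Execution result:
id | product | quantity | order_date
4 | Keyboard | 3 | 2023-01-22
6 | Headphones | 3 | 2022-11-13
9 | Tablet | 3 | 2023-05-16
11 | Printer | 3 | 2024-09-12
12 | Microphone | 3 | 2024-06-09
15 | Microphone | 3 | 2023-05-28
7 | Monitor | 2 | 2023-01-05
8 | Printer | 2 | 2022-02-10
1 | Microphone | 1 | 2024-01-25
2 | Tablet | 1 | 2023-04-25
5 | Keyboard | 1 | 2023-05-04
13 | Printer | 1 | 2022-09-21
14 | Printer | 1 | 2023-06-09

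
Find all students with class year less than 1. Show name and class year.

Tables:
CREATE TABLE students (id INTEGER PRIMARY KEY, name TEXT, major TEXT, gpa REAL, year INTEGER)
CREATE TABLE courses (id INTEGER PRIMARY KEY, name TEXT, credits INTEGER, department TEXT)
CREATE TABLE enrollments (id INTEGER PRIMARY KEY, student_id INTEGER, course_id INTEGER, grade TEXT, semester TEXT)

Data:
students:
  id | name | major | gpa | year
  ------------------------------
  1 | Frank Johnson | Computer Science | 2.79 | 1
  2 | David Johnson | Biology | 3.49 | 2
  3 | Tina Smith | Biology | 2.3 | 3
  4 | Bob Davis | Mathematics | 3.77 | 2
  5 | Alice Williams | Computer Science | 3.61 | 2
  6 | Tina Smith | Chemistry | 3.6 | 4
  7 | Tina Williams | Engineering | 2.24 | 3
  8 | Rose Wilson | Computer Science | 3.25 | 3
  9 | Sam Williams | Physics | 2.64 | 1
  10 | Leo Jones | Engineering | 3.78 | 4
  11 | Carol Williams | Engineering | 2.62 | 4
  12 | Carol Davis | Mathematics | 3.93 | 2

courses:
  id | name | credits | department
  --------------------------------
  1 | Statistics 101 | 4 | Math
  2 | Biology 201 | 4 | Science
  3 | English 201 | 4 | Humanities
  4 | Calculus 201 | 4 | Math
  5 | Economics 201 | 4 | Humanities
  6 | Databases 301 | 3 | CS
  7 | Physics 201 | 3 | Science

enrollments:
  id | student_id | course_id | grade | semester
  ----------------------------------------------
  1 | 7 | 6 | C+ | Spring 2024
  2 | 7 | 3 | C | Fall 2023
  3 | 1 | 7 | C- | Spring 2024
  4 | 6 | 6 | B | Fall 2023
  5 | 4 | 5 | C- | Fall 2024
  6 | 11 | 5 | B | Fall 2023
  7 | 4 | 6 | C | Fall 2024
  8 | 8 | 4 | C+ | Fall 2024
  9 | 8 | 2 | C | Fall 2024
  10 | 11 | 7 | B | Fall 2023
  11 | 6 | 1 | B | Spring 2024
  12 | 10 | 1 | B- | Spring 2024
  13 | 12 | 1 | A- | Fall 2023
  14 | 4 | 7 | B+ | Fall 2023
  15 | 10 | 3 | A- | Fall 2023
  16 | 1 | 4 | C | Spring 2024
SELECT name, year FROM students WHERE year < 1

Execution result:
(no rows)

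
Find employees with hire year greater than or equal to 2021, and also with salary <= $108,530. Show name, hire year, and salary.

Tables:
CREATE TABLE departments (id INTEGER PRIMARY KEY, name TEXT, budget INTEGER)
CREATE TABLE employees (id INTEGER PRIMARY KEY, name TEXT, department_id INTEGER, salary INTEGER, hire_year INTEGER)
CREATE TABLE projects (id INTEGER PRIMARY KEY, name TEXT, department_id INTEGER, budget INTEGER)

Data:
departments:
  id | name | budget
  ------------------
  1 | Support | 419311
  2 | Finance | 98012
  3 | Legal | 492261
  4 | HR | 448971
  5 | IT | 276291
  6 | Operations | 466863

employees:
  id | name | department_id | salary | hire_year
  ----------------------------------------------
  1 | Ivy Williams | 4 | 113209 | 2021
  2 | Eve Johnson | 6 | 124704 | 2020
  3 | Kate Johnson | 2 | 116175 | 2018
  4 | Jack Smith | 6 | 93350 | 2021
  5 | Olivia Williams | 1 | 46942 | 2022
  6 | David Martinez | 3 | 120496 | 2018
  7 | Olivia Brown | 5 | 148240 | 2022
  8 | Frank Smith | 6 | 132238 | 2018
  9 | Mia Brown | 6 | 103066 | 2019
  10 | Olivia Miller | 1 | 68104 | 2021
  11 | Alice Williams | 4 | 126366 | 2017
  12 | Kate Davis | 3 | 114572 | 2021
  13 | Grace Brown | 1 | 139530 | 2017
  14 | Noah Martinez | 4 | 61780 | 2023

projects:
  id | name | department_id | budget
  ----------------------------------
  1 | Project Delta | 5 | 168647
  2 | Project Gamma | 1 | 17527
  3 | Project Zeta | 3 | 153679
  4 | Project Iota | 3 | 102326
SELECT name, hire_year, salary FROM employees WHERE hire_year >= 2021 AND salary <= 108530

Execution result:
name | hire_year | salary
Jack Smith | 2021 | 93350
Olivia Williams | 2022 | 46942
Olivia Miller | 2021 | 68104
Noah Martinez | 2023 | 61780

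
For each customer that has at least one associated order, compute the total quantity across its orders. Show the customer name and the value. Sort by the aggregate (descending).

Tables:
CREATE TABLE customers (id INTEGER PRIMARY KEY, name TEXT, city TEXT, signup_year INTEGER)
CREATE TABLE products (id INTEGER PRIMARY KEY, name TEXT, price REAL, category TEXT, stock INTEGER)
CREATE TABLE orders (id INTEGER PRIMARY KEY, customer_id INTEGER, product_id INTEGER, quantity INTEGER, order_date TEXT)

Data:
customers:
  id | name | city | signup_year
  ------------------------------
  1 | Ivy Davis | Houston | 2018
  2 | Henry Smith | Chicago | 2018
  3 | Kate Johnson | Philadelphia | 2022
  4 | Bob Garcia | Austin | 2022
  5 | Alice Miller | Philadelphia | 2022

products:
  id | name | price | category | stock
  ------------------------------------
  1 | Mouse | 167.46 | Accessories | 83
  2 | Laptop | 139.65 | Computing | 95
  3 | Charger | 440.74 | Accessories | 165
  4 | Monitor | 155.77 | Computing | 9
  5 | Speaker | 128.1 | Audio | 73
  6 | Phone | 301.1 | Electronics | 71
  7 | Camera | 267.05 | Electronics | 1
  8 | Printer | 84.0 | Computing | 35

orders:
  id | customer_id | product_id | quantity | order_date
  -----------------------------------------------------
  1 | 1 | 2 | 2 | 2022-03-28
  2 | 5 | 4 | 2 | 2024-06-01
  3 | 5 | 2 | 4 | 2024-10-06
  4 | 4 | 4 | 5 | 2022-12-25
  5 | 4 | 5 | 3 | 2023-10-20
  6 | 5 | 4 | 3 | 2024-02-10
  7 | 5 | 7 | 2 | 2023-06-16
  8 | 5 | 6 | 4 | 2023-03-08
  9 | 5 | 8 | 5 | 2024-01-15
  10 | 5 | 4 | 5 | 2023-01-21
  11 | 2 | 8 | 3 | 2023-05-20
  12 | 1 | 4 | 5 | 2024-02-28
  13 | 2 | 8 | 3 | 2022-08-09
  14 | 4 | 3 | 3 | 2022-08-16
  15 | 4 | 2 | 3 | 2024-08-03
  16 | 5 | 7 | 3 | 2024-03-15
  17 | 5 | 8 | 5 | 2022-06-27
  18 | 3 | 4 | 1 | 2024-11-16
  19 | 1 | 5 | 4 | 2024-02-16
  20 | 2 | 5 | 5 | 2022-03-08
SELECT p.name, SUM(c.quantity) AS sum_quantity FROM orders c JOIN customers p ON c.customer_id = p.id GROUP BY p.id, p.name ORDER BY sum_quantity DESC

Execution result:
name | sum_quantity
Alice Miller | 33
Bob Garcia | 14
Ivy Davis | 11
Henry Smith | 11
Kate Johnson | 1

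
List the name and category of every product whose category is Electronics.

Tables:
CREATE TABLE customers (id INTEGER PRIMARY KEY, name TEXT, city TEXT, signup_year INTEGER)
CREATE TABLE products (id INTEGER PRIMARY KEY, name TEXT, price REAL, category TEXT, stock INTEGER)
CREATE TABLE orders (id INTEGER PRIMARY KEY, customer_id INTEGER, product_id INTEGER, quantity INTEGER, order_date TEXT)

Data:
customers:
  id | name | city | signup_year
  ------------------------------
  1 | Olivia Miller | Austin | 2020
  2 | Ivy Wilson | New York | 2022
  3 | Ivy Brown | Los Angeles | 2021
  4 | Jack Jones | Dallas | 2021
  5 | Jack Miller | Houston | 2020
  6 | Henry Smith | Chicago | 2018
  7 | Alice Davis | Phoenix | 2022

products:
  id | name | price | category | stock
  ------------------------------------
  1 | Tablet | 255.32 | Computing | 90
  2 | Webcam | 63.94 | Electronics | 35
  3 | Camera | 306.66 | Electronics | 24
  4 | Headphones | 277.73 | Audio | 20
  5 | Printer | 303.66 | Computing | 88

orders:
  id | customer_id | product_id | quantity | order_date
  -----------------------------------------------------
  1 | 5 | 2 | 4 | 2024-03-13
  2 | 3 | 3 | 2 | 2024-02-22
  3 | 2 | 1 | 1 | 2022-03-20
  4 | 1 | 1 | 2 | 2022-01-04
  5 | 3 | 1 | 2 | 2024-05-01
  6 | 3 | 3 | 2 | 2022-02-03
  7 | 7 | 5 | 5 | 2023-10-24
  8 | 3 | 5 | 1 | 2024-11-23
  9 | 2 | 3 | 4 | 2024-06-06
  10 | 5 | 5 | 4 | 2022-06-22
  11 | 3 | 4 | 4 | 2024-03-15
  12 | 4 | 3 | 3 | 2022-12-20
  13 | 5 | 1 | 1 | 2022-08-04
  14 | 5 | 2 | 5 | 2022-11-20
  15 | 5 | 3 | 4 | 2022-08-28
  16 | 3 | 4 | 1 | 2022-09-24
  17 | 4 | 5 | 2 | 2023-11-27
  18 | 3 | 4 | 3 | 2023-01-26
SELECT name, category FROM products WHERE category = 'Electronics'

Execution result:
name | category
Webcam | Electronics
Camera | Electronics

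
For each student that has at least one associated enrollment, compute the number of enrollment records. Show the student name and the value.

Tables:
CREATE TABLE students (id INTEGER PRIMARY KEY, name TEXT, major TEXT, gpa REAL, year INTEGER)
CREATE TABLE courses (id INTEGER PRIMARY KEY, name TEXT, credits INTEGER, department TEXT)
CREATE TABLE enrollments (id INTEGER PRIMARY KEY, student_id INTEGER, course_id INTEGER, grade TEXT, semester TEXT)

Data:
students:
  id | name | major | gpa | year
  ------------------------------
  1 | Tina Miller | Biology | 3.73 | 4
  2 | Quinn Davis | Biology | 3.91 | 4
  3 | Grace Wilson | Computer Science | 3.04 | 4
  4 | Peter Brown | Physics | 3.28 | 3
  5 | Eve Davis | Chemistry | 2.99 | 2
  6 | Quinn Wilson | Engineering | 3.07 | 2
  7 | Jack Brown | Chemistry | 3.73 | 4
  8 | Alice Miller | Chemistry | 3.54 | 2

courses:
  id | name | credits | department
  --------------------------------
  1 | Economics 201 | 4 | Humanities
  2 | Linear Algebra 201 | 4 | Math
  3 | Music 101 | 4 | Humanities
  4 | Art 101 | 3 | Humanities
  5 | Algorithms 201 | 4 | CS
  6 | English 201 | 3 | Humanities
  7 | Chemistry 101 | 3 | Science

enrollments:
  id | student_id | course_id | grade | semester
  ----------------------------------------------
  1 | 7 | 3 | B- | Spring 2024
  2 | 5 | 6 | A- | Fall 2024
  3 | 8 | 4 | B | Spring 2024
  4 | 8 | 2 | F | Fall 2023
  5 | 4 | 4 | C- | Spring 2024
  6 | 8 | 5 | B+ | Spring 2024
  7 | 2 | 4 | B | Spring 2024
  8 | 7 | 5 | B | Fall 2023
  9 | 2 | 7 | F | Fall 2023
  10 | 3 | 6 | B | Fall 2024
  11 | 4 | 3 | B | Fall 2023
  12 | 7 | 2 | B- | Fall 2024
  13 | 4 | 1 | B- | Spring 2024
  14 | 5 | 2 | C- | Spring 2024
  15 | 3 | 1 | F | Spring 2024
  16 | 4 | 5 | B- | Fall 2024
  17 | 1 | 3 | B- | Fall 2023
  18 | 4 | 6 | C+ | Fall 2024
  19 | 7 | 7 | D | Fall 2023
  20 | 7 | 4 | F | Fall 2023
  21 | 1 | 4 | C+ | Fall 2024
SELECT p.name, COUNT(*) AS n FROM enrollments c JOIN students p ON c.student_id = p.id GROUP BY p.id, p.name

Execution result:
name | n
Tina Miller | 2
Quinn Davis | 2
Grace Wilson | 2
Peter Brown | 5
Eve Davis | 2
Jack Brown | 5
Alice Miller | 3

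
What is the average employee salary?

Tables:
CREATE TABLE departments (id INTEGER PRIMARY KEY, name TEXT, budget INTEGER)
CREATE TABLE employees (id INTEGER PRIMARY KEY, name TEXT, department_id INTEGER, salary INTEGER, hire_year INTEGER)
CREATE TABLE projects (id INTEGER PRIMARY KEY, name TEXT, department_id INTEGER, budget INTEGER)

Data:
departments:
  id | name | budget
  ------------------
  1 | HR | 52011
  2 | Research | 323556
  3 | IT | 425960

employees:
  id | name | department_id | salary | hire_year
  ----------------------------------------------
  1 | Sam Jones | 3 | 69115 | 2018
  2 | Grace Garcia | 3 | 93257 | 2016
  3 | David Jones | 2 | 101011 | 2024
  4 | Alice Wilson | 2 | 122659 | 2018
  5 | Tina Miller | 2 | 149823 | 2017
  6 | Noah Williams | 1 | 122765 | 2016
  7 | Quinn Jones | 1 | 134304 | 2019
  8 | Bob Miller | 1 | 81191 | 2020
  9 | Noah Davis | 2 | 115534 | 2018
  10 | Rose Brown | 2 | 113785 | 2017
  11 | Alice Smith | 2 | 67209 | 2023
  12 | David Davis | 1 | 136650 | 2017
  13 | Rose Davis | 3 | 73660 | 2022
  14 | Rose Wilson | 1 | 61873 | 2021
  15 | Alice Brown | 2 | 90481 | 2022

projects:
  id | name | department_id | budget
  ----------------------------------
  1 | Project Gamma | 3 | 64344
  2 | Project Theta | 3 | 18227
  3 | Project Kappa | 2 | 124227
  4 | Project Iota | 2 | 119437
SELECT AVG(salary) FROM employees

Execution result:
102221.13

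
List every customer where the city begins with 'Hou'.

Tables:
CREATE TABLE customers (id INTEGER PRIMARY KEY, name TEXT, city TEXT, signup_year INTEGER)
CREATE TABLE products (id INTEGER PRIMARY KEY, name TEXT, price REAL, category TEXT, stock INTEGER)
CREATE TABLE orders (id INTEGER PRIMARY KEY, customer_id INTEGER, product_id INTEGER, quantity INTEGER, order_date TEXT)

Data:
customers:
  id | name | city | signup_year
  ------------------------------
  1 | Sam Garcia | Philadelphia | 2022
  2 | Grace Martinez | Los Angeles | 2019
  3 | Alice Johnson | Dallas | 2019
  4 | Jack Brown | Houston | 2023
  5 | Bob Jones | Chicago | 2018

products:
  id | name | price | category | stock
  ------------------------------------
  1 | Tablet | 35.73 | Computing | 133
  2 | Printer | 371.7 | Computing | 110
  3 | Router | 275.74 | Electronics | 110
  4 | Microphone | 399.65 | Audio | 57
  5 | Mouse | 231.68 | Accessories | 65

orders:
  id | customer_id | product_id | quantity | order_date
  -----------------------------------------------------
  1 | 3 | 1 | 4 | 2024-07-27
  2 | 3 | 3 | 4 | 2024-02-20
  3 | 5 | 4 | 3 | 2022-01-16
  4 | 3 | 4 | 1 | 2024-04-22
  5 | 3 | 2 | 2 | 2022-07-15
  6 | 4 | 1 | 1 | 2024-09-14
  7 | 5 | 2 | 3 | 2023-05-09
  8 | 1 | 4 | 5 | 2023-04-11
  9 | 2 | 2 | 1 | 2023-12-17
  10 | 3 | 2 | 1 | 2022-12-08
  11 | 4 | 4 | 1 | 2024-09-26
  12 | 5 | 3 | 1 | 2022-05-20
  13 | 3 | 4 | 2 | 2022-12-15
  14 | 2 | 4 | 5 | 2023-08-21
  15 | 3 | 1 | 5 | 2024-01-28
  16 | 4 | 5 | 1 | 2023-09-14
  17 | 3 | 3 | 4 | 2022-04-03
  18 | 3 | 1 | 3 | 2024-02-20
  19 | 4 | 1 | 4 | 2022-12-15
SELECT name, city FROM customers WHERE city LIKE 'Hou%'

Execution result:
name | city
Jack Brown | Houston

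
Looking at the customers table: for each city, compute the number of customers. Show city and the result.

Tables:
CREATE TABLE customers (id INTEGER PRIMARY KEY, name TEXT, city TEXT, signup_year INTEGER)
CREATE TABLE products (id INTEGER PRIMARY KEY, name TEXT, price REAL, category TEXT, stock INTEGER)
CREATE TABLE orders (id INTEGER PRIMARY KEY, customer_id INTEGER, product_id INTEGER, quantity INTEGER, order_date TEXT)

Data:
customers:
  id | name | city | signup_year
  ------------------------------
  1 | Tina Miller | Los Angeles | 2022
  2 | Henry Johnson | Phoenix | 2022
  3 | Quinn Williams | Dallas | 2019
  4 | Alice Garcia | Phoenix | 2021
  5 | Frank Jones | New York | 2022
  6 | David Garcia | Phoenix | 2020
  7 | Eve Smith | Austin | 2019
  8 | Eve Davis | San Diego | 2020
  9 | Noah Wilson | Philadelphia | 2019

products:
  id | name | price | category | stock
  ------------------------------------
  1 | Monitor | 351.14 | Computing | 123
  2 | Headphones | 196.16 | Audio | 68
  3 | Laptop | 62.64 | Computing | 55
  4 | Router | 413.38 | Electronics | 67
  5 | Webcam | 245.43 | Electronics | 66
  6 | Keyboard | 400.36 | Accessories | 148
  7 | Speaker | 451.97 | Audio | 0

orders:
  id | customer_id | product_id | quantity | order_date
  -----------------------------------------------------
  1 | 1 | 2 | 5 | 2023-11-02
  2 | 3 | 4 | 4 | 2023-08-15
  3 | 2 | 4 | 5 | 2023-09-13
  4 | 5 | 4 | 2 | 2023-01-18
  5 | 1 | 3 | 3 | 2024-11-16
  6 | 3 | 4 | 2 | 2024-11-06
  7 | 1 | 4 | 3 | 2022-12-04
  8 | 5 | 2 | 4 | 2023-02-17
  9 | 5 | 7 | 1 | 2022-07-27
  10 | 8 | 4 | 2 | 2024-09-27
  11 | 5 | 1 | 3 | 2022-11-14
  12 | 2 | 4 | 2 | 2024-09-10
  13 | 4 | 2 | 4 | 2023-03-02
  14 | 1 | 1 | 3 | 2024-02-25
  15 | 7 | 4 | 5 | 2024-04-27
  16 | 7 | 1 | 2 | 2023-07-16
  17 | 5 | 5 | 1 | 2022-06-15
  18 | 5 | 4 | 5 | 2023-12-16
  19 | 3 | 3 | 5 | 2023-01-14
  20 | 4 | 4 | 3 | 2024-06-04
SELECT city, COUNT(*) AS n FROM customers GROUP BY city

Execution result:
city | n
Austin | 1
Dallas | 1
Los Angeles | 1
New York | 1
Philadelphia | 1
Phoenix | 3
San Diego | 1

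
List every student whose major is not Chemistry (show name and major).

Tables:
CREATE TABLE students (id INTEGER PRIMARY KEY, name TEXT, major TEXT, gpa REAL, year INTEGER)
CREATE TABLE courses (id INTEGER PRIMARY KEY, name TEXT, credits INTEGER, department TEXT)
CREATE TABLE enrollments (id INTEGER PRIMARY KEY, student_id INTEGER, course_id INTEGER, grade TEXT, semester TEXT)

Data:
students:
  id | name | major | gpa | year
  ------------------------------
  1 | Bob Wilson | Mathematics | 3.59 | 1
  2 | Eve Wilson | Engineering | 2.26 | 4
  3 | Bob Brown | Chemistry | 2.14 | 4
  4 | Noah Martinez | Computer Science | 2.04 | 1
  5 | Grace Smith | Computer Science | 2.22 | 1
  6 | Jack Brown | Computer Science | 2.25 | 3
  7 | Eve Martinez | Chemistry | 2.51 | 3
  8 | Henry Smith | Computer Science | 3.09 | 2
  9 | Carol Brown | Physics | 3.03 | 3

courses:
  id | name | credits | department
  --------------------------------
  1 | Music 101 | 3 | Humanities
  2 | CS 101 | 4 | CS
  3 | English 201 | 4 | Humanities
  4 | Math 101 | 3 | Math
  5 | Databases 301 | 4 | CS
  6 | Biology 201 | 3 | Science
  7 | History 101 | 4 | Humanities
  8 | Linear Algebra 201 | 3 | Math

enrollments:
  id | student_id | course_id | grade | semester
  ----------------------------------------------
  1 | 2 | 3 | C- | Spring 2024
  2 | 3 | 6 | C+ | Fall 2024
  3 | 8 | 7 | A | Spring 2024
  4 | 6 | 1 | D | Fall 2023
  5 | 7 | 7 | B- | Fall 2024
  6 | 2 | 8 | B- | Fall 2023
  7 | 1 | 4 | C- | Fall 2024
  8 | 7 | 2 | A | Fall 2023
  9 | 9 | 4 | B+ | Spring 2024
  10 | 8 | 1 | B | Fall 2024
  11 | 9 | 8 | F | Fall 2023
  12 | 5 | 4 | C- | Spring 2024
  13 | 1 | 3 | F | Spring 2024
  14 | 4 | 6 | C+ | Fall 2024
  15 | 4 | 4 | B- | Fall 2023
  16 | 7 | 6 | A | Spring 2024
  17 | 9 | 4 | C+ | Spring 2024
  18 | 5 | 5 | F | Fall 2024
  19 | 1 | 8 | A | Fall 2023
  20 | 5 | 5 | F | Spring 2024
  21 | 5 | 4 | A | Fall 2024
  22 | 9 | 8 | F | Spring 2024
SELECT name, major FROM students WHERE major <> 'Chemistry'

Execution result:
name | major
Bob Wilson | Mathematics
Eve Wilson | Engineering
Noah Martinez | Computer Science
Grace Smith | Computer Science
Jack Brown | Computer Science
Henry Smith | Computer Science
Carol Brown | Physics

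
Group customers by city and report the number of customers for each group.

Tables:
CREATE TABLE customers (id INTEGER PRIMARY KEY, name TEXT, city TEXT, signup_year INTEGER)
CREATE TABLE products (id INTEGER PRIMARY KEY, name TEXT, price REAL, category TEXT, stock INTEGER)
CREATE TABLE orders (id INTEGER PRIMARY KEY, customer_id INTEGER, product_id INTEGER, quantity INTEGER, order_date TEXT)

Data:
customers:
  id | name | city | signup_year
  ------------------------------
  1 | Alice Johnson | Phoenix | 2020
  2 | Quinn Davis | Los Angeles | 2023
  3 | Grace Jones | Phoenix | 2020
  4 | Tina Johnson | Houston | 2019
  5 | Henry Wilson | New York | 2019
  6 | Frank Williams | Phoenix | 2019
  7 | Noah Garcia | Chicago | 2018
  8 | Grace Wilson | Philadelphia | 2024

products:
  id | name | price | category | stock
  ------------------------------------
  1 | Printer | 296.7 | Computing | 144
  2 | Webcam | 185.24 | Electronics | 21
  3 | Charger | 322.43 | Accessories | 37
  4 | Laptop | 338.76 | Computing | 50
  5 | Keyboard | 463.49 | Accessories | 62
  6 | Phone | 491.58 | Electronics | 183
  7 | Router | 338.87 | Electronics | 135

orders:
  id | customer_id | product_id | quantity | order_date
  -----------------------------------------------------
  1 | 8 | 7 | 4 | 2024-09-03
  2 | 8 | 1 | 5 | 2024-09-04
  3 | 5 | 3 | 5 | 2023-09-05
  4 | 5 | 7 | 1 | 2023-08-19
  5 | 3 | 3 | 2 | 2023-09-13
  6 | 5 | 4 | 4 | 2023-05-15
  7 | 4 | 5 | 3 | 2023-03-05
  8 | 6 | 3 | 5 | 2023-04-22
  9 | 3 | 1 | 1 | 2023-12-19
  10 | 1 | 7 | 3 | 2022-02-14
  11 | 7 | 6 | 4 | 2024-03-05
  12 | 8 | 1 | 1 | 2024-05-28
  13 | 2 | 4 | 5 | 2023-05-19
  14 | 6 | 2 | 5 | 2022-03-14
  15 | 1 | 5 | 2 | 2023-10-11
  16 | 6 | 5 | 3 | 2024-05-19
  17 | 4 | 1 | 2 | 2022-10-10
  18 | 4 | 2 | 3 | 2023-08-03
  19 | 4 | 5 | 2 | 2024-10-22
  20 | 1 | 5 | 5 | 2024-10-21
SELECT city, COUNT(*) AS n FROM customers GROUP BY city

Execution result:
city | n
Chicago | 1
Houston | 1
Los Angeles | 1
New York | 1
Philadelphia | 1
Phoenix | 3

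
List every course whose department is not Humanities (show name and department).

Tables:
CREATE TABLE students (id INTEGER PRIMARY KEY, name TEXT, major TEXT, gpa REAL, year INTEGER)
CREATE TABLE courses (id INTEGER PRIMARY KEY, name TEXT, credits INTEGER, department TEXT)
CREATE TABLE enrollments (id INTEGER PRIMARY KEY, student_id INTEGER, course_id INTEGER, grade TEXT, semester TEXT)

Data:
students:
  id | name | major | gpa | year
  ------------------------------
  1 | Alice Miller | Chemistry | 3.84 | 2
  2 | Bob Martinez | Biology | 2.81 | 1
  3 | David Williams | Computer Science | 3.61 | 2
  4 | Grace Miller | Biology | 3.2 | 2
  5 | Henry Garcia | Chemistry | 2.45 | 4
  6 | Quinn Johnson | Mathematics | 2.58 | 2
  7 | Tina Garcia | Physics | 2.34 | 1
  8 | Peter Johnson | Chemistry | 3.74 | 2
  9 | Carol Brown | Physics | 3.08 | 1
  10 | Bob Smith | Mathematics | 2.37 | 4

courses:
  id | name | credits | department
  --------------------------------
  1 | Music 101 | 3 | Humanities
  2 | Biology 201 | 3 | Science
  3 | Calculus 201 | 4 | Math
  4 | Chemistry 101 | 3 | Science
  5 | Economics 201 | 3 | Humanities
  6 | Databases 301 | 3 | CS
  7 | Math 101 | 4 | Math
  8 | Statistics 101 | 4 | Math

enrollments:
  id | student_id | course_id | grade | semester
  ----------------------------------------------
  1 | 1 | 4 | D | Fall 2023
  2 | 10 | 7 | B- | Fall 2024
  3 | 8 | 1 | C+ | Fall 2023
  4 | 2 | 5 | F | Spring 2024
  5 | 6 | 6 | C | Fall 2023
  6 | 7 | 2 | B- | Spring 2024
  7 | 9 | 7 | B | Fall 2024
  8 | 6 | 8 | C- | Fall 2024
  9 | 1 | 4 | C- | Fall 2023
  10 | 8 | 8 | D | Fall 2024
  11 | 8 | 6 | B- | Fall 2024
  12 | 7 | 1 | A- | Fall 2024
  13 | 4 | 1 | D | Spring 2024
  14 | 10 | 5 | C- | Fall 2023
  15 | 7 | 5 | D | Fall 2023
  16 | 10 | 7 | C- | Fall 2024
SELECT name, department FROM courses WHERE department <> 'Humanities'

Execution result:
name | department
Biology 201 | Science
Calculus 201 | Math
Chemistry 101 | Science
Databases 301 | CS
Math 101 | Math
Statistics 101 | Math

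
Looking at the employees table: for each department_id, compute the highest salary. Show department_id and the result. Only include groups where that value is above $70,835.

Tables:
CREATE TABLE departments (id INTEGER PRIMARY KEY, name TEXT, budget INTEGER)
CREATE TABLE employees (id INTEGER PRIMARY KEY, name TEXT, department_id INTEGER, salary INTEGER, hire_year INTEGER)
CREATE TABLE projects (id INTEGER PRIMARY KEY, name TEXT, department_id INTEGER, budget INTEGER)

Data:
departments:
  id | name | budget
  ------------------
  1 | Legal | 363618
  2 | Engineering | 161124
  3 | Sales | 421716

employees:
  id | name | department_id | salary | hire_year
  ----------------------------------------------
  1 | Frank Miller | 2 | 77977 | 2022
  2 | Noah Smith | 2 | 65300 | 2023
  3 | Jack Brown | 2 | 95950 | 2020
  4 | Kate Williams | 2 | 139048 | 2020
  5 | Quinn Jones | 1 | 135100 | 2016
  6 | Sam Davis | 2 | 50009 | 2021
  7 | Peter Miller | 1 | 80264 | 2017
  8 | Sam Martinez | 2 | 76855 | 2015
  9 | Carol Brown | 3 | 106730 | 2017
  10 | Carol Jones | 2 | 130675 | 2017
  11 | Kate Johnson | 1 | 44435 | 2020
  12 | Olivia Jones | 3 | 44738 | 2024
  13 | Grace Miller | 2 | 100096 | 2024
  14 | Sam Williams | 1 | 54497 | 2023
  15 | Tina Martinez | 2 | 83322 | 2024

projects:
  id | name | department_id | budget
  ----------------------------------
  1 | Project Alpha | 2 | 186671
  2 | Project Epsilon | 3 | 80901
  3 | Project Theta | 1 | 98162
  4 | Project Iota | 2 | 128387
SELECT department_id, MAX(salary) AS max_salary FROM employees GROUP BY department_id HAVING MAX(salary) > 70835

Execution result:
department_id | max_salary
1 | 135100
2 | 139048
3 | 106730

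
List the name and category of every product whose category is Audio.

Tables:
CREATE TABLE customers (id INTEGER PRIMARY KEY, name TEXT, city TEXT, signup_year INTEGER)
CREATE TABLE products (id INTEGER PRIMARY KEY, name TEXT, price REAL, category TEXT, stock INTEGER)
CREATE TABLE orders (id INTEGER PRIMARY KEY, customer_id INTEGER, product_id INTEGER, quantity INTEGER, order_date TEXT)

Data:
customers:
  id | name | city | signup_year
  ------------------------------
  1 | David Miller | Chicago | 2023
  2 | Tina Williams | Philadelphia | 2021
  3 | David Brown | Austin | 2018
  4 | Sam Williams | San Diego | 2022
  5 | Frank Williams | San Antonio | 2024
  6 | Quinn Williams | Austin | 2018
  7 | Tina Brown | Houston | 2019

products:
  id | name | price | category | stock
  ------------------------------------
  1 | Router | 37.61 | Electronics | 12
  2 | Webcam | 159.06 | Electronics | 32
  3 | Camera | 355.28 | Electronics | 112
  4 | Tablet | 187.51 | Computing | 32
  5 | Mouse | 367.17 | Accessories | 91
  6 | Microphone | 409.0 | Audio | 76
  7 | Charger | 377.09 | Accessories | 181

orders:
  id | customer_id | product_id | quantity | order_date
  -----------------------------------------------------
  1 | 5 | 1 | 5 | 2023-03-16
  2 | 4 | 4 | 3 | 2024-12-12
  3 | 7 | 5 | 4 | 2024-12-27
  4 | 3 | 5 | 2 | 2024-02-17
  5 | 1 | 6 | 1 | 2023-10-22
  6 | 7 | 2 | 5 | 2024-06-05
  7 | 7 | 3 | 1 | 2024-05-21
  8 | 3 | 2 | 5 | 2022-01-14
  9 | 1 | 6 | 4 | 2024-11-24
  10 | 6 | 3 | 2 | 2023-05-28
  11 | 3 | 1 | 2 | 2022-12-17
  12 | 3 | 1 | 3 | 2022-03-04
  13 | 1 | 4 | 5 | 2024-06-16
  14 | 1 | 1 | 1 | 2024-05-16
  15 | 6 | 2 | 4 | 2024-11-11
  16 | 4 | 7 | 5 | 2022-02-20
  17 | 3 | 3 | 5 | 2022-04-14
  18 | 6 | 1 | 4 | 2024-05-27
SELECT name, category FROM products WHERE category = 'Audio'

Execution result:
name | category
Microphone | Audio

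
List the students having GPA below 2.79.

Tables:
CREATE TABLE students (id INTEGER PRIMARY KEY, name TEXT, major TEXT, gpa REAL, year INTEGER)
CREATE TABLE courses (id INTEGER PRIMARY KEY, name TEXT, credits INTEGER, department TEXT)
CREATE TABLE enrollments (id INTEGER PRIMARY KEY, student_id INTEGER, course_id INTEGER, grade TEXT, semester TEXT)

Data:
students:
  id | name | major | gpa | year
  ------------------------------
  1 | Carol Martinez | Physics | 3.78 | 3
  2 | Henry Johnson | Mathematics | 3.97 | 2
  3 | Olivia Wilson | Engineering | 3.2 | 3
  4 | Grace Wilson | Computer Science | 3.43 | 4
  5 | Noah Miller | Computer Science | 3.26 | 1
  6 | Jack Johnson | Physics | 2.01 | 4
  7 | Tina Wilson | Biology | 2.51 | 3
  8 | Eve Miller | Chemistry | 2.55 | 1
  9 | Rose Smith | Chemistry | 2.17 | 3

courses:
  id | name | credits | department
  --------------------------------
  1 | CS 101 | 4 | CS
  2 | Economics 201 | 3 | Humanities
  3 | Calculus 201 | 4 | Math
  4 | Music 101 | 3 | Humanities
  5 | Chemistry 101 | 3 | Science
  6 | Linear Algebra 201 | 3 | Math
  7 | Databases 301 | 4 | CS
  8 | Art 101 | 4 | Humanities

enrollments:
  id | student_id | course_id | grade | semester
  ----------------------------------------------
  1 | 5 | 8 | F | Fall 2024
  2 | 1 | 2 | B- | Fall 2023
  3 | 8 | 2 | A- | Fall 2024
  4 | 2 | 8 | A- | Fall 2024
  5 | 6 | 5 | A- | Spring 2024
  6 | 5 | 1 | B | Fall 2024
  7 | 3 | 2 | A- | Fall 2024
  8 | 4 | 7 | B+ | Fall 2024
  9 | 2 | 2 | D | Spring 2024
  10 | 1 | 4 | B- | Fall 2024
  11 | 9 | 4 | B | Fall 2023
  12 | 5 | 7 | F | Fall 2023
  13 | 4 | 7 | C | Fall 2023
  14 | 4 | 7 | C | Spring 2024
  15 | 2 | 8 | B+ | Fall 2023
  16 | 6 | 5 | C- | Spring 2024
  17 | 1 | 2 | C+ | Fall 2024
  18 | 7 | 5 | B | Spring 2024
SELECT name, gpa FROM students WHERE gpa < 2.79

Execution result:
name | gpa
Jack Johnson | 2.01
Tina Wilson | 2.51
Eve Miller | 2.55
Rose Smith | 2.17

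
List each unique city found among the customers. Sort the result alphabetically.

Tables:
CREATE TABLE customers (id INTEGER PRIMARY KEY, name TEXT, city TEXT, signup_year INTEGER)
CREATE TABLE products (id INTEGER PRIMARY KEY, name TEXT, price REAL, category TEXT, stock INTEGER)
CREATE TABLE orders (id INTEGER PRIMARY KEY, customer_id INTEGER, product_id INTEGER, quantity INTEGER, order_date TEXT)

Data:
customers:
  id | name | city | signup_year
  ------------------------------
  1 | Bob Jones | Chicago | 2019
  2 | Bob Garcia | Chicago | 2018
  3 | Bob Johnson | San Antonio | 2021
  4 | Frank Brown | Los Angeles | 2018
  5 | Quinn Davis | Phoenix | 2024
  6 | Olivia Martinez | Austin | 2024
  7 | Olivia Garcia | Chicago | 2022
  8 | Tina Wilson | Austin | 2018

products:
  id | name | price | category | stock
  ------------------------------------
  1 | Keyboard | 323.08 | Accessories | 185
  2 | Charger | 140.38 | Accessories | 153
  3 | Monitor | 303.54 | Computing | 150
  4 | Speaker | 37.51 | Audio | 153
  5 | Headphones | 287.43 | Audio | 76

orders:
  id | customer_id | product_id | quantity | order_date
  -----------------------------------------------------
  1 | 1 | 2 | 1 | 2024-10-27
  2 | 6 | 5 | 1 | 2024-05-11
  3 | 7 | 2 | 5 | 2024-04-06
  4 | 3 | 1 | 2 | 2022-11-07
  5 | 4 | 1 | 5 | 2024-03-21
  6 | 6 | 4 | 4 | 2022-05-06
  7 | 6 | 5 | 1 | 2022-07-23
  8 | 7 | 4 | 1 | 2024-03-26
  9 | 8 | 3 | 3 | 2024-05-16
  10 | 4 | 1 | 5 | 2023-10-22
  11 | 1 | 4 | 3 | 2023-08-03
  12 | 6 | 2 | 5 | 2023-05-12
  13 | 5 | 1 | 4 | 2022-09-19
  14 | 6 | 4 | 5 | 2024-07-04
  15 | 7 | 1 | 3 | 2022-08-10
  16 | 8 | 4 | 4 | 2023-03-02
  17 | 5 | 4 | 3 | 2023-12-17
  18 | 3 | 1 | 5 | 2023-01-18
SELECT DISTINCT city FROM customers ORDER BY city

Execution result:
city
Austin
Chicago
Los Angeles
Phoenix
San Antonio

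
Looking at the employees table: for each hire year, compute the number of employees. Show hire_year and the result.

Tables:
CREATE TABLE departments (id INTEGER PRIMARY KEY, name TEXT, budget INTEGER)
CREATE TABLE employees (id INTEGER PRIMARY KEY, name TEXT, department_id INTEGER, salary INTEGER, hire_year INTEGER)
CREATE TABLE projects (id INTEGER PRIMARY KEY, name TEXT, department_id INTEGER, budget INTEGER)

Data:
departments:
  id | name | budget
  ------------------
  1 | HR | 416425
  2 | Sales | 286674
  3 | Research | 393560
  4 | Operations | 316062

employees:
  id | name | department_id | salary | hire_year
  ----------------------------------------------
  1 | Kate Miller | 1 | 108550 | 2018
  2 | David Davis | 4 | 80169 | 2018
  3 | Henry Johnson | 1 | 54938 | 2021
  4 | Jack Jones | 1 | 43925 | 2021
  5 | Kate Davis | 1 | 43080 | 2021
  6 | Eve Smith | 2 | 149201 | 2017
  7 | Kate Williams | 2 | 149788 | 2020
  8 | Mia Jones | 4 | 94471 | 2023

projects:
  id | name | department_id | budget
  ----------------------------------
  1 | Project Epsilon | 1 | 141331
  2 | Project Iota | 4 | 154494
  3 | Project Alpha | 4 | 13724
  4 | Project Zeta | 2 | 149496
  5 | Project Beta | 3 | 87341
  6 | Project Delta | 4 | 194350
SELECT hire_year, COUNT(*) AS n FROM employees GROUP BY hire_year

Execution result:
hire_year | n
2017 | 1
2018 | 2
2020 | 1
2021 | 3
2023 | 1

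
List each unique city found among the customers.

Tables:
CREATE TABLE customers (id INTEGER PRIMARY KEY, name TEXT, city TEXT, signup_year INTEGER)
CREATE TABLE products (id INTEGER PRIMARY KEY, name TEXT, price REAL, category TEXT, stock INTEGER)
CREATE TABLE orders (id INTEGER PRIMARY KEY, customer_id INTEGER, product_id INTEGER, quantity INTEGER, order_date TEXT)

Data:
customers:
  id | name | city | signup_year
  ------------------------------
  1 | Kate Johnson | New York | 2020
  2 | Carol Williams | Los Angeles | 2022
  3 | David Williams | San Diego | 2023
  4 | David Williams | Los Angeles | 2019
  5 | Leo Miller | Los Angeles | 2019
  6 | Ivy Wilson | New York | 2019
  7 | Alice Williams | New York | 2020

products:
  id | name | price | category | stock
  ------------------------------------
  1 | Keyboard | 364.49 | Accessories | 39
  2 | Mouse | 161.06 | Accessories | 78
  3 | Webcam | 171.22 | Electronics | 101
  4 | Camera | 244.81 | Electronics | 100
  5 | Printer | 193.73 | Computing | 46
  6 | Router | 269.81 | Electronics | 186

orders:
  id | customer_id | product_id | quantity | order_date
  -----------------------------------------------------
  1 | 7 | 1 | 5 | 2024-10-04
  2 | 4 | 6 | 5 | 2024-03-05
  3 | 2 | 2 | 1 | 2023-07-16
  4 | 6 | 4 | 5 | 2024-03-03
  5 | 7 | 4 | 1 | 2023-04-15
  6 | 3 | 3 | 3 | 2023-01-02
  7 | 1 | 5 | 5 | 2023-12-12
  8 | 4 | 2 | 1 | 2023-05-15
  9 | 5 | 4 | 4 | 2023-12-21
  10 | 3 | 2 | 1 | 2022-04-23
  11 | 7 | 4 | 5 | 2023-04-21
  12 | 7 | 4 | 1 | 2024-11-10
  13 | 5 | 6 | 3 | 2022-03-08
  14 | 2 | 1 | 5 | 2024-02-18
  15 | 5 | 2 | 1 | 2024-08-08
SELECT DISTINCT city FROM customers

Execution result:
city
New York
Los Angeles
San Diego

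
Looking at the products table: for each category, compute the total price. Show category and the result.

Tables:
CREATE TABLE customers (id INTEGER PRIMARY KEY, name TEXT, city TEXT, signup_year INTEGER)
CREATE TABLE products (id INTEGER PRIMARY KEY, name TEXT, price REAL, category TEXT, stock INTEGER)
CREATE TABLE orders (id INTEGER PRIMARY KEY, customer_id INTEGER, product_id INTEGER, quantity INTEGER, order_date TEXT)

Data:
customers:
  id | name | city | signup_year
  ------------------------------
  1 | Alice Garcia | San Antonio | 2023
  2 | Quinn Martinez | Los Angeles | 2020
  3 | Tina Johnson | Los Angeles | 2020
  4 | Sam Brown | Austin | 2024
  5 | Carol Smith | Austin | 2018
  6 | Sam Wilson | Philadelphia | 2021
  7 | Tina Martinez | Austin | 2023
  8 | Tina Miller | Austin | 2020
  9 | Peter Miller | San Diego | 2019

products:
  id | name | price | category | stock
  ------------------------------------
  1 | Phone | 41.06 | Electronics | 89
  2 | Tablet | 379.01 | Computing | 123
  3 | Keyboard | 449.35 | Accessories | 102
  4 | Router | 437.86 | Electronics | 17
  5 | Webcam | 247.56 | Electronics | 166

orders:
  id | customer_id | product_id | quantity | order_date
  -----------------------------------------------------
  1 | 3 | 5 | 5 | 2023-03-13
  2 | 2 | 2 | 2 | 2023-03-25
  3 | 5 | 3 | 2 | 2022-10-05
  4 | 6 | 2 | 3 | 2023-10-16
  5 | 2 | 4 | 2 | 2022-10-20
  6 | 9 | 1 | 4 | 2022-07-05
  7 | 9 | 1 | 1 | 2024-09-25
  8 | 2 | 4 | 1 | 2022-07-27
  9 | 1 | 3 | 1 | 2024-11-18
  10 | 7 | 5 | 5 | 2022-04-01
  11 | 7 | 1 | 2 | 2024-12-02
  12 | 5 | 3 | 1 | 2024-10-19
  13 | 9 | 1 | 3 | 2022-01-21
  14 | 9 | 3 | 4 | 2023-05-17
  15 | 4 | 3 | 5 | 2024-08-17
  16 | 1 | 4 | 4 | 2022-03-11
SELECT category, SUM(price) AS sum_price FROM products GROUP BY category

Execution result:
category | sum_price
Accessories | 449.35
Computing | 379.01
Electronics | 726.48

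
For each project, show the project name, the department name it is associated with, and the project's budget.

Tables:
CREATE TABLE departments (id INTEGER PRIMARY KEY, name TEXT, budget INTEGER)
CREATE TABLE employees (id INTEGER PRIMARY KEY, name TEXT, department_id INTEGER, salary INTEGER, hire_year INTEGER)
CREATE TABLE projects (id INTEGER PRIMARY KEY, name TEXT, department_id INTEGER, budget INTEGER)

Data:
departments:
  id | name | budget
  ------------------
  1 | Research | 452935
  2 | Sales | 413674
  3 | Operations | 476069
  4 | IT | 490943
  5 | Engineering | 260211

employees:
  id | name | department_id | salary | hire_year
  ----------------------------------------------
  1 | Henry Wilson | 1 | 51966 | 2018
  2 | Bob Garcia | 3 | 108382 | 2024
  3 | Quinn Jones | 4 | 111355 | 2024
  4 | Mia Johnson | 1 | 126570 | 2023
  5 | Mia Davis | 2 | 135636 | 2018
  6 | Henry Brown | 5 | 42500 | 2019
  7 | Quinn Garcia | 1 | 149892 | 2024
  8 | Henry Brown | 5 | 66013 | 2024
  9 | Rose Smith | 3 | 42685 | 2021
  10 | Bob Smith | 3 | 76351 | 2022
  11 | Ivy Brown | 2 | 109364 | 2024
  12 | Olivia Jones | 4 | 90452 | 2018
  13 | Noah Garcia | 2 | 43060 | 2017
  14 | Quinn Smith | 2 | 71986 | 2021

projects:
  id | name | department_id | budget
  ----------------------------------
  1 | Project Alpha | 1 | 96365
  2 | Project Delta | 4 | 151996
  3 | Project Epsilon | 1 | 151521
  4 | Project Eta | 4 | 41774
SELECT c.name, p.name AS department, c.budget FROM projects c JOIN departments p ON c.department_id = p.id

Execution result:
name | department | budget
Project Alpha | Research | 96365
Project Delta | IT | 151996
Project Epsilon | Research | 151521
Project Eta | IT | 41774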